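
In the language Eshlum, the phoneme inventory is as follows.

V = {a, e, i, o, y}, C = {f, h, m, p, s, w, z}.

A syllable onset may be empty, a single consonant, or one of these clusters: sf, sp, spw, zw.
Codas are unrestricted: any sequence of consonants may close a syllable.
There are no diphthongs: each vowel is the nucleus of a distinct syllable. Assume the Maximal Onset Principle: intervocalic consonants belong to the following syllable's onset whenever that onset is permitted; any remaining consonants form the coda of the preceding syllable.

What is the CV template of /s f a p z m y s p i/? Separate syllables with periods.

CCVCC.CV.CCV

Nuclei (vowels): a, y, i → 3 syllables.
Between /a/ (V1) and /y/ (V2): cluster /pzm/ — the longest permitted-onset suffix is /m/; onset = /m/, preceding coda = /pz/.
Between /y/ (V2) and /i/ (V3): /sp/ is a licit onset in full, so it all attaches to the next syllable.
So the parse is sfapz.my.spi.
Mapping each syllable to C/V: /sfapz/ → CCVCC, /my/ → CV, /spi/ → CCV.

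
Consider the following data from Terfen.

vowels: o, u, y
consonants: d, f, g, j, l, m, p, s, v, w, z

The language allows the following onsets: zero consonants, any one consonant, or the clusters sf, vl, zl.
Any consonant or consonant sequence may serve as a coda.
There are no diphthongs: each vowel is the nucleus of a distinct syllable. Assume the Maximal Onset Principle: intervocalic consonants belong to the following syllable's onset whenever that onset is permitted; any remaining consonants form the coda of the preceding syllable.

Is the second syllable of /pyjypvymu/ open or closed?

closed

Vowels present: y, y, y, u; each is a nucleus, giving 4 syllables.
/y…y/ gap (V1→V2): /j/ is a single consonant, so it becomes the next onset.
/y…y/ gap (V2→V3): /pv/ — longest licit onset from the right is /v/, leaving /p/ as coda.
/y…u/ gap (V3→V4): /m/ is a single consonant, so it becomes the next onset.
Result: py.jyp.vy.mu.
Syllable 2 is /jyp/ with coda /p/, so it is closed.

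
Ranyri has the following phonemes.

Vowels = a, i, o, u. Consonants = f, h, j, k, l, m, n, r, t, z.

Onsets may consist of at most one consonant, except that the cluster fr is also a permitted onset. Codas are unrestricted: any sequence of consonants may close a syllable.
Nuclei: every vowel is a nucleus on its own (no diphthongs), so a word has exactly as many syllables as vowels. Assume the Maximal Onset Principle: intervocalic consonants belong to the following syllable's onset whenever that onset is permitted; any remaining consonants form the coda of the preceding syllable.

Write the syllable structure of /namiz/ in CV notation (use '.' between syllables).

CV.CVC

The vowels are a, i — 2 nuclei, so 2 syllables.
V1 /a/ – V2 /i/: just /m/ — single C goes to the following onset.
Putting it together: na.miz.
Mapping each syllable to C/V: /na/ → CV, /miz/ → CVC.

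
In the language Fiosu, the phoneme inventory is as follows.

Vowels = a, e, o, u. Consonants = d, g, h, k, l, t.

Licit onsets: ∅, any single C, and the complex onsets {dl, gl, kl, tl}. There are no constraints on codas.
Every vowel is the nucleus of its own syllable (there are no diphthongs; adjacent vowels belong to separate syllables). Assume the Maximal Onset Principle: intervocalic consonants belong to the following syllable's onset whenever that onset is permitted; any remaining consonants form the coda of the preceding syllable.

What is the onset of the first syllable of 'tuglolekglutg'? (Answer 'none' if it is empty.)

Nuclei (vowels): u, o, e, u → 4 syllables.
/u…o/ gap (V1→V2): /gl/ — entire cluster is a permitted onset → onset /gl/, coda ∅.
/o…e/ gap (V2→V3): /l/ is a single consonant, so it becomes the next onset.
/e…u/ gap (V3→V4): /kgl/ — longest licit onset from the right is /gl/, leaving /k/ as coda.
So the parse is tu.glo.lek.glutg.
Syllable 1 is /tu/: onset /t/, nucleus /u/, coda ∅.

t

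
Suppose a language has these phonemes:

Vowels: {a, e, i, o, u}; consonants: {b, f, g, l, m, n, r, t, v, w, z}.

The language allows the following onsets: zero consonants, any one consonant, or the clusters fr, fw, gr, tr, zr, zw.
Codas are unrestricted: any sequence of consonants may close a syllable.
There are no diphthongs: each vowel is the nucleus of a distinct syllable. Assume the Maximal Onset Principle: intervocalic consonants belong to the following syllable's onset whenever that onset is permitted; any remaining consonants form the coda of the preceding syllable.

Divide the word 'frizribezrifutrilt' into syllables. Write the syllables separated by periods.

The vowels are i, i, e, i, u, i — 6 nuclei, so 6 syllables.
σ1/σ2 boundary: cluster /zr/ — /zr/ is itself a permitted onset, so the whole cluster goes right; preceding coda = ∅.
σ2/σ3 boundary: /b/ is a single consonant, so it becomes the next onset.
σ3/σ4 boundary: /zr/ — entire cluster is a permitted onset → onset /zr/, coda ∅.
σ4/σ5 boundary: /f/ is a single consonant, so it becomes the next onset.
σ5/σ6 boundary: /tr/ — entire cluster is a permitted onset → onset /tr/, coda ∅.

fri.zri.be.zri.fu.trilt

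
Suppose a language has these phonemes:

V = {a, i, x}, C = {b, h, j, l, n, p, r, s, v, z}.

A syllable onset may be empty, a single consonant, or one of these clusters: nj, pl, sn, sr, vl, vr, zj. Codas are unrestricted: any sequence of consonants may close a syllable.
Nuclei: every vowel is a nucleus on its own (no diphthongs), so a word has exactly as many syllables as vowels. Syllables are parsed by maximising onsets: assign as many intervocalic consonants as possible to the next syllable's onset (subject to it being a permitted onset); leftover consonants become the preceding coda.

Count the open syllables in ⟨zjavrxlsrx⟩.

Vowels present: a, x, x; each is a nucleus, giving 3 syllables.
Between /a/ (V1) and /x/ (V2): /vr/ is a licit onset in full, so it all attaches to the next syllable.
Between /x/ (V2) and /x/ (V3): /lsr/ — longest licit onset from the right is /sr/, leaving /l/ as coda.
So the parse is zja.vrxl.srx.
Classifying each syllable: /zja/ (open), /vrxl/ (closed), /srx/ (open).
Open syllables: 2.

2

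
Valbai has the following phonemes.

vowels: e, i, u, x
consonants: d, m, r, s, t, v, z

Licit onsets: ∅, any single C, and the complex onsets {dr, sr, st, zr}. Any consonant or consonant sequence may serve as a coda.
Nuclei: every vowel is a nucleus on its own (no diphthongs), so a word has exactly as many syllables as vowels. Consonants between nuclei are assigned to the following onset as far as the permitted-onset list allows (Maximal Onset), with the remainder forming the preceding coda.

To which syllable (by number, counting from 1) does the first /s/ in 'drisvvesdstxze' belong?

1

The vowels are i, e, x, e — 4 nuclei, so 4 syllables.
/i…e/ gap (V1→V2): /svv/ splits as /sv/ + /v/ (/v/ is the longest suffix that is a licit onset).
/e…x/ gap (V2→V3): /sdst/ — longest licit onset from the right is /st/, leaving /sd/ as coda.
/x…e/ gap (V3→V4): /z/ is a single consonant, so it becomes the next onset.
Putting it together: drisv.vesd.stx.ze.
The first /s/ is in the coda of syllable 1 (/drisv/).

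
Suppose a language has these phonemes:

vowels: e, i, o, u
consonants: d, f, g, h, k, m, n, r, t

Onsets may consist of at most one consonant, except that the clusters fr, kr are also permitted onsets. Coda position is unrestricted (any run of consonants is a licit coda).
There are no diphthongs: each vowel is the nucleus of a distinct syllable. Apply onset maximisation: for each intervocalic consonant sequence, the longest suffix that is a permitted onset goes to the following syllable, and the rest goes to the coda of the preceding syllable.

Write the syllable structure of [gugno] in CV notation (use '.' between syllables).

Vowels present: u, o; each is a nucleus, giving 2 syllables.
σ1/σ2 boundary: /gn/; trying suffixes from longest down, /n/ is the first permitted one, so coda /g/ | onset /n/.
So the parse is gug.no.
Mapping each syllable to C/V: /gug/ → CVC, /no/ → CV.

CVC.CV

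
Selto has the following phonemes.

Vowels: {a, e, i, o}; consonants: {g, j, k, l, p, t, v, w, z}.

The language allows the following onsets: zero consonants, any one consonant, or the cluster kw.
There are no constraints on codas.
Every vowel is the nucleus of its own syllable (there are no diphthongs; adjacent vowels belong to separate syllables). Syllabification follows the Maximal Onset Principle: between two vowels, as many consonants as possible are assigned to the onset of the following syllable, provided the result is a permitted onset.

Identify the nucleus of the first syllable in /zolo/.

Nuclei (vowels): o, o → 2 syllables.
The first nucleus (vowel 1 from the left) is /o/.

o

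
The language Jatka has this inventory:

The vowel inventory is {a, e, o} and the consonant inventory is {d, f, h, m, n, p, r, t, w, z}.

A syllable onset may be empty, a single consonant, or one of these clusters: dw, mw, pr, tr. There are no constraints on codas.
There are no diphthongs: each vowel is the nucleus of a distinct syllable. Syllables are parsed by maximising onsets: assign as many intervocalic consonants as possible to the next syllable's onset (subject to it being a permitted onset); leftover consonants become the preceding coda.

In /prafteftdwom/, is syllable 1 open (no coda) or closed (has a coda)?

Nuclei (vowels): a, e, o → 3 syllables.
/a…e/ gap (V1→V2): cluster /ft/ — the longest permitted-onset suffix is /t/; onset = /t/, preceding coda = /f/.
/e…o/ gap (V2→V3): /ftdw/; trying suffixes from longest down, /dw/ is the first permitted one, so coda /ft/ | onset /dw/.
Result: praf.teft.dwom.
Syllable 1 is /praf/ with coda /f/, so it is closed.

closed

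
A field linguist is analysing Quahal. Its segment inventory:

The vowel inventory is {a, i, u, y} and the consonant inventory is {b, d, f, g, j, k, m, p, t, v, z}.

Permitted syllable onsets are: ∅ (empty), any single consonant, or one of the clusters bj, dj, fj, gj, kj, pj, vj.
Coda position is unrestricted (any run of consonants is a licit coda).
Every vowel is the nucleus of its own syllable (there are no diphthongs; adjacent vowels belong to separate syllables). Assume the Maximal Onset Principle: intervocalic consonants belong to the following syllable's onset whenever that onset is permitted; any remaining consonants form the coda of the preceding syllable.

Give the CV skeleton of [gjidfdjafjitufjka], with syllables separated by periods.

Vowels present: i, a, i, u, a; each is a nucleus, giving 5 syllables.
V1 /i/ – V2 /a/: /dfdj/ splits as /df/ + /dj/ (/dj/ is the longest suffix that is a licit onset).
V2 /a/ – V3 /i/: cluster /fj/ — /fj/ is itself a permitted onset, so the whole cluster goes right; preceding coda = ∅.
V3 /i/ – V4 /u/: just /t/ — single C goes to the following onset.
V4 /u/ – V5 /a/: cluster /fjk/ — the longest permitted-onset suffix is /k/; onset = /k/, preceding coda = /fj/.
Putting it together: gjidf.dja.fji.tufj.ka.
Mapping each syllable to C/V: /gjidf/ → CCVCC, /dja/ → CCV, /fji/ → CCV, /tufj/ → CVCC, /ka/ → CV.

CCVCC.CCV.CCV.CVCC.CV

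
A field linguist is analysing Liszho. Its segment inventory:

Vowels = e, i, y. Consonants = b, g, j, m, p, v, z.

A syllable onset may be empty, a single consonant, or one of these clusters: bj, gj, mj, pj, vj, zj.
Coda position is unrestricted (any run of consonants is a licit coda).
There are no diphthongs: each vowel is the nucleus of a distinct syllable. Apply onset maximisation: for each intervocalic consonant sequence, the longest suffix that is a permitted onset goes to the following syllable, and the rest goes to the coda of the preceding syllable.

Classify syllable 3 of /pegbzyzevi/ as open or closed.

open

The vowels are e, y, e, i — 4 nuclei, so 4 syllables.
Between /e/ (V1) and /y/ (V2): /gbz/ splits as /gb/ + /z/ (/z/ is the longest suffix that is a licit onset).
Between /y/ (V2) and /e/ (V3): /z/ is a single consonant, so it becomes the next onset.
Between /e/ (V3) and /i/ (V4): /v/ is a single consonant, so it becomes the next onset.
Result: pegb.zy.ze.vi.
Syllable 3 is /ze/; it ends in its nucleus with no coda, so it is open.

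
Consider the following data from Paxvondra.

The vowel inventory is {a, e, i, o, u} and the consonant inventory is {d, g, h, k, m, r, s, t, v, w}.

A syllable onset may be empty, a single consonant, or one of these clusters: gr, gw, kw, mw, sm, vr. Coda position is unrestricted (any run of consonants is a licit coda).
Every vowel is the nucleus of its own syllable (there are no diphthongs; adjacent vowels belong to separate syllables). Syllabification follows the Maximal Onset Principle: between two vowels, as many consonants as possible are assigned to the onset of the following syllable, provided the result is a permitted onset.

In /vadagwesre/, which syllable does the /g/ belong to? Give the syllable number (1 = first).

3

Vowels present: a, a, e, e; each is a nucleus, giving 4 syllables.
Between /a/ (V1) and /a/ (V2): /d/ → onset of the next syllable (single consonants are always licit onsets).
Between /a/ (V2) and /e/ (V3): /gw/ is a licit onset in full, so it all attaches to the next syllable.
Between /e/ (V3) and /e/ (V4): cluster /sr/ — the longest permitted-onset suffix is /r/; onset = /r/, preceding coda = /s/.
Result: va.da.gwes.re.
The /g/ is in the onset of syllable 3 (/gwes/).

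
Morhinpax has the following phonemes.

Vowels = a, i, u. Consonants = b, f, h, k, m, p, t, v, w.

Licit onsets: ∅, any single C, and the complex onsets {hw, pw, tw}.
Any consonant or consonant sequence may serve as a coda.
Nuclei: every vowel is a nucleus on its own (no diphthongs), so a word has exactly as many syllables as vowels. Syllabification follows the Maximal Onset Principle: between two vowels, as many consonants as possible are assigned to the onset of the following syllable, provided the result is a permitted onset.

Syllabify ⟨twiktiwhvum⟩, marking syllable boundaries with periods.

twik.tiwh.vum

The vowels are i, i, u — 3 nuclei, so 3 syllables.
/i…i/ gap (V1→V2): /kt/ splits as /k/ + /t/ (/t/ is the longest suffix that is a licit onset).
/i…u/ gap (V2→V3): /whv/; trying suffixes from longest down, /v/ is the first permitted one, so coda /wh/ | onset /v/.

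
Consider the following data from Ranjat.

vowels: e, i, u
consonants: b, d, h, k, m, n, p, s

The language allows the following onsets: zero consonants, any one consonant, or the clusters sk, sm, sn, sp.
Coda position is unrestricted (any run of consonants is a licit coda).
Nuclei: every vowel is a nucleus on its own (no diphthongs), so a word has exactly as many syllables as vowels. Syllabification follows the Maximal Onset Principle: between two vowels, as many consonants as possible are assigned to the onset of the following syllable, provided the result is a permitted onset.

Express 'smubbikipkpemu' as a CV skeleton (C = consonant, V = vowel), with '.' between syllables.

The vowels are u, i, i, e, u — 5 nuclei, so 5 syllables.
V1 /u/ – V2 /i/: /bb/ splits as /b/ + /b/ (/b/ is the longest suffix that is a licit onset).
V2 /i/ – V3 /i/: just /k/ — single C goes to the following onset.
V3 /i/ – V4 /e/: /pkp/; trying suffixes from longest down, /p/ is the first permitted one, so coda /pk/ | onset /p/.
V4 /e/ – V5 /u/: /m/ → onset of the next syllable (single consonants are always licit onsets).
Putting it together: smub.bi.kipk.pe.mu.
Mapping each syllable to C/V: /smub/ → CCVC, /bi/ → CV, /kipk/ → CVCC, /pe/ → CV, /mu/ → CV.

CCVC.CV.CVCC.CV.CV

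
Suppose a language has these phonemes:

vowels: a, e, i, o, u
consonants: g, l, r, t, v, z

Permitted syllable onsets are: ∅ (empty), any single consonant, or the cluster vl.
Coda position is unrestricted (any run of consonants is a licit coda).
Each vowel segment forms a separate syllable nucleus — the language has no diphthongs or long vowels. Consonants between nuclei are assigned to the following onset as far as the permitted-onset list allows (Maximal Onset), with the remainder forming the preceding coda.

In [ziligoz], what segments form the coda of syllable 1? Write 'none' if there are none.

Vowels present: i, i, o; each is a nucleus, giving 3 syllables.
σ1/σ2 boundary: /l/ is a single consonant, so it becomes the next onset.
σ2/σ3 boundary: /g/ → onset of the next syllable (single consonants are always licit onsets).
So the parse is zi.li.goz.
Syllable 1 is /zi/: onset /z/, nucleus /i/, coda ∅.

none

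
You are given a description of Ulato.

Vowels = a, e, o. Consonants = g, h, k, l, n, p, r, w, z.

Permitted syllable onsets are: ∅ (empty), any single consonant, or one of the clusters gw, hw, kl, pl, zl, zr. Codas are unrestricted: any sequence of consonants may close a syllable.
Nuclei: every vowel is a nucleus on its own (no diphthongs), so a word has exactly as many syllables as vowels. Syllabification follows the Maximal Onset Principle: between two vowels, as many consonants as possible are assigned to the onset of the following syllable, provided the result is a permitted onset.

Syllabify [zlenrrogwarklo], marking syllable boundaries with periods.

Nuclei (vowels): e, o, a, o → 4 syllables.
V1 /e/ – V2 /o/: cluster /nrr/ — the longest permitted-onset suffix is /r/; onset = /r/, preceding coda = /nr/.
V2 /o/ – V3 /a/: cluster /gw/ — /gw/ is itself a permitted onset, so the whole cluster goes right; preceding coda = ∅.
V3 /a/ – V4 /o/: /rkl/ — longest licit onset from the right is /kl/, leaving /r/ as coda.

zlenr.ro.gwar.klo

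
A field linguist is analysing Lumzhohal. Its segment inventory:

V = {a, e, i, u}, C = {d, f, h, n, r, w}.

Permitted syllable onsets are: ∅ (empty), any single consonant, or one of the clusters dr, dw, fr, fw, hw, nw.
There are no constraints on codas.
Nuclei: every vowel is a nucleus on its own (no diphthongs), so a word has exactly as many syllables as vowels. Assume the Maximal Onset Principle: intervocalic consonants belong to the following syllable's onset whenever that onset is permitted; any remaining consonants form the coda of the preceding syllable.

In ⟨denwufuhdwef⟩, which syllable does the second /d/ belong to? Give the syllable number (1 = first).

The vowels are e, u, u, e — 4 nuclei, so 4 syllables.
V1 /e/ – V2 /u/: /nw/ — entire cluster is a permitted onset → onset /nw/, coda ∅.
V2 /u/ – V3 /u/: just /f/ — single C goes to the following onset.
V3 /u/ – V4 /e/: /hdw/; trying suffixes from longest down, /dw/ is the first permitted one, so coda /h/ | onset /dw/.
Result: de.nwu.fuh.dwef.
The second /d/ is in the onset of syllable 4 (/dwef/).

4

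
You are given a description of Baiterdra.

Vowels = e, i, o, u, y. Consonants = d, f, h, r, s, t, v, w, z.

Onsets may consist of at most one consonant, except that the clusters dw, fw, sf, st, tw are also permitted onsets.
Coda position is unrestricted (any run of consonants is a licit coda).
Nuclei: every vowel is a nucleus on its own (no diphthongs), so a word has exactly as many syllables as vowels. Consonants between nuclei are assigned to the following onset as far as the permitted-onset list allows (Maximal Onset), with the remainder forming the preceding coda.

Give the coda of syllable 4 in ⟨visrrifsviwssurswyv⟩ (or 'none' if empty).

The vowels are i, i, i, u, y — 5 nuclei, so 5 syllables.
/i…i/ gap (V1→V2): cluster /srr/ — the longest permitted-onset suffix is /r/; onset = /r/, preceding coda = /sr/.
/i…i/ gap (V2→V3): /fsv/ splits as /fs/ + /v/ (/v/ is the longest suffix that is a licit onset).
/i…u/ gap (V3→V4): /wss/; trying suffixes from longest down, /s/ is the first permitted one, so coda /ws/ | onset /s/.
/u…y/ gap (V4→V5): cluster /rsw/ — the longest permitted-onset suffix is /w/; onset = /w/, preceding coda = /rs/.
So the parse is visr.rifs.viws.surs.wyv.
Syllable 4 is /surs/: onset /s/, nucleus /u/, coda /rs/.

rs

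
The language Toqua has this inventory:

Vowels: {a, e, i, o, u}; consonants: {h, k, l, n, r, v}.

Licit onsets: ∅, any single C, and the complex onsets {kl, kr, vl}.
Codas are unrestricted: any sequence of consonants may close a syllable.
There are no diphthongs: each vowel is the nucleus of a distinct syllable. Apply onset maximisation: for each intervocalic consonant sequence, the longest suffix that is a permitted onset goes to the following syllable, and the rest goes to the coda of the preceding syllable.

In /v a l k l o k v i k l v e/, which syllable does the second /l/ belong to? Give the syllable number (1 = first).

2

The vowels are a, o, i, e — 4 nuclei, so 4 syllables.
/a…o/ gap (V1→V2): /lkl/; trying suffixes from longest down, /kl/ is the first permitted one, so coda /l/ | onset /kl/.
/o…i/ gap (V2→V3): cluster /kv/ — the longest permitted-onset suffix is /v/; onset = /v/, preceding coda = /k/.
/i…e/ gap (V3→V4): /klv/ — longest licit onset from the right is /v/, leaving /kl/ as coda.
Syllabification: val.klok.vikl.ve.
The second /l/ is in the onset of syllable 2 (/klok/).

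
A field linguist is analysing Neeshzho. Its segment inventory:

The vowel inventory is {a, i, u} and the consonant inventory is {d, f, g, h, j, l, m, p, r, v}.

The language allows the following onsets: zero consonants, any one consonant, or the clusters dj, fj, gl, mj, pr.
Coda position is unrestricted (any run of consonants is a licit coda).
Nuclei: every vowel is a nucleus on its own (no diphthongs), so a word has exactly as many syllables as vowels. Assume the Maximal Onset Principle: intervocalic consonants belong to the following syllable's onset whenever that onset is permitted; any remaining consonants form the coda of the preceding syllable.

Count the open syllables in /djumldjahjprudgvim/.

0

Nuclei (vowels): u, a, u, i → 4 syllables.
/u…a/ gap (V1→V2): /mldj/; trying suffixes from longest down, /dj/ is the first permitted one, so coda /ml/ | onset /dj/.
/a…u/ gap (V2→V3): /hjpr/; trying suffixes from longest down, /pr/ is the first permitted one, so coda /hj/ | onset /pr/.
/u…i/ gap (V3→V4): /dgv/ — longest licit onset from the right is /v/, leaving /dg/ as coda.
Result: djuml.djahj.prudg.vim.
Classifying each syllable: /djuml/ (closed), /djahj/ (closed), /prudg/ (closed), /vim/ (closed).
Open syllables: 0.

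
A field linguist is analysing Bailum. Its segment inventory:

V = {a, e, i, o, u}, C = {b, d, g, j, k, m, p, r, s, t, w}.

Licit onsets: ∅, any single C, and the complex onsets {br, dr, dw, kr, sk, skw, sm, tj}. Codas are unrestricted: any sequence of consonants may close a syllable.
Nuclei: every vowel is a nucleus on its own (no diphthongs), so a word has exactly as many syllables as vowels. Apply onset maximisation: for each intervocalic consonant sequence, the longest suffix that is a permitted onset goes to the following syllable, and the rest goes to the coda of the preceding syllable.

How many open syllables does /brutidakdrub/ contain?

Nuclei (vowels): u, i, a, u → 4 syllables.
Between /u/ (V1) and /i/ (V2): /t/ is a single consonant, so it becomes the next onset.
Between /i/ (V2) and /a/ (V3): just /d/ — single C goes to the following onset.
Between /a/ (V3) and /u/ (V4): /kdr/ — longest licit onset from the right is /dr/, leaving /k/ as coda.
Syllabification: bru.ti.dak.drub.
Classifying each syllable: /bru/ (open), /ti/ (open), /dak/ (closed), /drub/ (closed).
Open syllables: 2.

2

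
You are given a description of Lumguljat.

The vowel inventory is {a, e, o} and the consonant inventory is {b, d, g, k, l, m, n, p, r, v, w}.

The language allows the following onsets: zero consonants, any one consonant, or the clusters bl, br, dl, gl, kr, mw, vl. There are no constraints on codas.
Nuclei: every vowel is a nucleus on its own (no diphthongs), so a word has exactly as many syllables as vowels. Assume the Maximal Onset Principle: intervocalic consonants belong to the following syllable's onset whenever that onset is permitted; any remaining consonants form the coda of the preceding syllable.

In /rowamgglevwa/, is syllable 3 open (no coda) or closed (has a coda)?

Vowels present: o, a, e, a; each is a nucleus, giving 4 syllables.
V1 /o/ – V2 /a/: /w/ → onset of the next syllable (single consonants are always licit onsets).
V2 /a/ – V3 /e/: /mggl/ — longest licit onset from the right is /gl/, leaving /mg/ as coda.
V3 /e/ – V4 /a/: /vw/; trying suffixes from longest down, /w/ is the first permitted one, so coda /v/ | onset /w/.
Result: ro.wamg.glev.wa.
Syllable 3 is /glev/ with coda /v/, so it is closed.

closed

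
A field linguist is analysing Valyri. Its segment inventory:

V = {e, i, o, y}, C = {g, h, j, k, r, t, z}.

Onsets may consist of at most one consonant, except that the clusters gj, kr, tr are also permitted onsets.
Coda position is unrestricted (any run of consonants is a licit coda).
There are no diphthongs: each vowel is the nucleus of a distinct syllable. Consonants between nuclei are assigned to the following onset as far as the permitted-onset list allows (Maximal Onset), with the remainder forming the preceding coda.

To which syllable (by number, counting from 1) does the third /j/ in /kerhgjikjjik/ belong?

3

Nuclei (vowels): e, i, i → 3 syllables.
σ1/σ2 boundary: /rhgj/ splits as /rh/ + /gj/ (/gj/ is the longest suffix that is a licit onset).
σ2/σ3 boundary: cluster /kjj/ — the longest permitted-onset suffix is /j/; onset = /j/, preceding coda = /kj/.
Syllabification: kerh.gjikj.jik.
The third /j/ is in the onset of syllable 3 (/jik/).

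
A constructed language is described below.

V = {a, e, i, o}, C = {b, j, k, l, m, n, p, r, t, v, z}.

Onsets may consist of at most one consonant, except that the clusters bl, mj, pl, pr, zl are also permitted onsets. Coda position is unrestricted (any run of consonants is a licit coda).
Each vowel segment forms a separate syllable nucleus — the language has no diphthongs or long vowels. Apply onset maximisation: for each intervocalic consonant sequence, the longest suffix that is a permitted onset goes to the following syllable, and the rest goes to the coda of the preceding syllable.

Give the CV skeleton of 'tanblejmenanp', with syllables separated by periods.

CVC.CCVC.CV.CVCC

Vowels present: a, e, e, a; each is a nucleus, giving 4 syllables.
V1 /a/ – V2 /e/: /nbl/ splits as /n/ + /bl/ (/bl/ is the longest suffix that is a licit onset).
V2 /e/ – V3 /e/: cluster /jm/ — the longest permitted-onset suffix is /m/; onset = /m/, preceding coda = /j/.
V3 /e/ – V4 /a/: /n/ is a single consonant, so it becomes the next onset.
Putting it together: tan.blej.me.nanp.
Mapping each syllable to C/V: /tan/ → CVC, /blej/ → CCVC, /me/ → CV, /nanp/ → CVCC.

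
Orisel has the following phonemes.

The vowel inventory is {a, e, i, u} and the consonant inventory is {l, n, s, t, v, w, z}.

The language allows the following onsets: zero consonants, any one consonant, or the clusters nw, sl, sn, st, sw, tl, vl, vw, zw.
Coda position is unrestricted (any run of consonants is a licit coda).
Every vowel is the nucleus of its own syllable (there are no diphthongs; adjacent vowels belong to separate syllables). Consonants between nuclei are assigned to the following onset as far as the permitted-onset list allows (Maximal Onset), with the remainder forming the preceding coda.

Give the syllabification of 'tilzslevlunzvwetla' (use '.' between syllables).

tilz.sle.vlunz.vwe.tla

Nuclei (vowels): i, e, u, e, a → 5 syllables.
σ1/σ2 boundary: /lzsl/; trying suffixes from longest down, /sl/ is the first permitted one, so coda /lz/ | onset /sl/.
σ2/σ3 boundary: /vl/ — entire cluster is a permitted onset → onset /vl/, coda ∅.
σ3/σ4 boundary: /nzvw/ — longest licit onset from the right is /vw/, leaving /nz/ as coda.
σ4/σ5 boundary: /tl/ is a licit onset in full, so it all attaches to the next syllable.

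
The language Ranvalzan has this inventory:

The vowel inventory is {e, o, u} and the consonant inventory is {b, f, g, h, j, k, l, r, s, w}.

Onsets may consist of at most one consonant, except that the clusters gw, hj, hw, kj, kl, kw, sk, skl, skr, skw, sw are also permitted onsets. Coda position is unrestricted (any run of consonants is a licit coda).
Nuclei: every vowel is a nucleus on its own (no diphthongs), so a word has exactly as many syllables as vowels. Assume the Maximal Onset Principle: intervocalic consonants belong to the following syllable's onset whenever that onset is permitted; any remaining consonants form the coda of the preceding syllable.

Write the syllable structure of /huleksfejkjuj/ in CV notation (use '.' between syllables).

Vowels present: u, e, e, u; each is a nucleus, giving 4 syllables.
Between /u/ (V1) and /e/ (V2): /l/ → onset of the next syllable (single consonants are always licit onsets).
Between /e/ (V2) and /e/ (V3): cluster /ksf/ — the longest permitted-onset suffix is /f/; onset = /f/, preceding coda = /ks/.
Between /e/ (V3) and /u/ (V4): /jkj/ — longest licit onset from the right is /kj/, leaving /j/ as coda.
Result: hu.leks.fej.kjuj.
Mapping each syllable to C/V: /hu/ → CV, /leks/ → CVCC, /fej/ → CVC, /kjuj/ → CCVC.

CV.CVCC.CVC.CCVC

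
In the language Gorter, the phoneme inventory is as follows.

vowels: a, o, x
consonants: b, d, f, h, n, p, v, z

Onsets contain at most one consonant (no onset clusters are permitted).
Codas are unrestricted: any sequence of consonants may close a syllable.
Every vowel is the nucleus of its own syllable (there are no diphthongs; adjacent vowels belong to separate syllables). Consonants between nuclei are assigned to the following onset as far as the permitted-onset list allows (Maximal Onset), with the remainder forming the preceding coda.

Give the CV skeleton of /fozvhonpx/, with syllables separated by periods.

CVCC.CVC.CV

Vowels present: o, o, x; each is a nucleus, giving 3 syllables.
/o…o/ gap (V1→V2): /zvh/ — longest licit onset from the right is /h/, leaving /zv/ as coda.
/o…x/ gap (V2→V3): /np/; trying suffixes from longest down, /p/ is the first permitted one, so coda /n/ | onset /p/.
Result: fozv.hon.px.
Mapping each syllable to C/V: /fozv/ → CVCC, /hon/ → CVC, /px/ → CV.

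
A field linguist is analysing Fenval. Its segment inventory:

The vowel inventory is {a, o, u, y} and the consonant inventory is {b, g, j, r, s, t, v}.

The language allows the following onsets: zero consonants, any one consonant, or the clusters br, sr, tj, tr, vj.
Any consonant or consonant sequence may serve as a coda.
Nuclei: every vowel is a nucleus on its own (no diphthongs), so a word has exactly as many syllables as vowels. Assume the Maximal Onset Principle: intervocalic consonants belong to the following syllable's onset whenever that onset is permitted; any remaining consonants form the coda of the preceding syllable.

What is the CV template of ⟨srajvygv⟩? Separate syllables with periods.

Vowels present: a, y; each is a nucleus, giving 2 syllables.
σ1/σ2 boundary: /jv/ — longest licit onset from the right is /v/, leaving /j/ as coda.
Syllabification: sraj.vygv.
Mapping each syllable to C/V: /sraj/ → CCVC, /vygv/ → CVCC.

CCVC.CVCC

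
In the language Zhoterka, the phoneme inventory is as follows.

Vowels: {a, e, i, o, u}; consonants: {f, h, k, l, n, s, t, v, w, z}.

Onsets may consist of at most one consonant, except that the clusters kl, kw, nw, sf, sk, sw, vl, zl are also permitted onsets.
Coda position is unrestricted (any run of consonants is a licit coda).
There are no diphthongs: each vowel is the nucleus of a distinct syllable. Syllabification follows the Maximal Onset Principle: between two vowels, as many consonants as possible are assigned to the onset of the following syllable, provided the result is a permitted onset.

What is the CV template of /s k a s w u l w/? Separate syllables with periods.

Nuclei (vowels): a, u → 2 syllables.
/a…u/ gap (V1→V2): /sw/ — entire cluster is a permitted onset → onset /sw/, coda ∅.
Result: ska.swulw.
Mapping each syllable to C/V: /ska/ → CCV, /swulw/ → CCVCC.

CCV.CCVCC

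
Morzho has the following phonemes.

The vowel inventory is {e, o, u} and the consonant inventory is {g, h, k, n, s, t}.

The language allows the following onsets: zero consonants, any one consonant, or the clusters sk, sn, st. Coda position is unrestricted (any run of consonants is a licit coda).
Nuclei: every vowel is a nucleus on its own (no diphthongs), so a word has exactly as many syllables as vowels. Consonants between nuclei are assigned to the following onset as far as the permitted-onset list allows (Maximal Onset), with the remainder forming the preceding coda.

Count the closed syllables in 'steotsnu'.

Vowels present: e, o, u; each is a nucleus, giving 3 syllables.
V1 /e/ – V2 /o/: no consonants, so the boundary falls immediately after /e/.
V2 /o/ – V3 /u/: /tsn/; trying suffixes from longest down, /sn/ is the first permitted one, so coda /t/ | onset /sn/.
Syllabification: ste.ot.snu.
Classifying each syllable: /ste/ (open), /ot/ (closed), /snu/ (open).
Closed syllables: 1.

1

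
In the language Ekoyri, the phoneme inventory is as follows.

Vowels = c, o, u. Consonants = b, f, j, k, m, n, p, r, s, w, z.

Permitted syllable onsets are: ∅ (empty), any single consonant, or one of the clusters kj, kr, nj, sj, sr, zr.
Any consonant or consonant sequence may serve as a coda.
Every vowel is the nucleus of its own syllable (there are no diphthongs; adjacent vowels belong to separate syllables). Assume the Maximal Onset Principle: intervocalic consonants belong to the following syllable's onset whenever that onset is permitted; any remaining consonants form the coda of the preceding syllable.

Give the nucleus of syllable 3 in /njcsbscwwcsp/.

Nuclei (vowels): c, c, c → 3 syllables.
The third nucleus (vowel 3 from the left) is /c/.

c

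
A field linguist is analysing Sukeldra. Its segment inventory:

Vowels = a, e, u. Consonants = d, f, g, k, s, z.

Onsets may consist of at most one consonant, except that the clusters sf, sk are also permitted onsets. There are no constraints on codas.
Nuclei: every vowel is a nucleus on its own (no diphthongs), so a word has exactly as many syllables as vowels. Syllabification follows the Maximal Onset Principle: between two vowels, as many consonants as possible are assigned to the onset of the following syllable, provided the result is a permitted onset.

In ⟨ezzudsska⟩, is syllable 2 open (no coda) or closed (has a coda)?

closed

The vowels are e, u, a — 3 nuclei, so 3 syllables.
V1 /e/ – V2 /u/: /zz/; trying suffixes from longest down, /z/ is the first permitted one, so coda /z/ | onset /z/.
V2 /u/ – V3 /a/: /dssk/ splits as /ds/ + /sk/ (/sk/ is the longest suffix that is a licit onset).
Putting it together: ez.zuds.ska.
Syllable 2 is /zuds/ with coda /ds/, so it is closed.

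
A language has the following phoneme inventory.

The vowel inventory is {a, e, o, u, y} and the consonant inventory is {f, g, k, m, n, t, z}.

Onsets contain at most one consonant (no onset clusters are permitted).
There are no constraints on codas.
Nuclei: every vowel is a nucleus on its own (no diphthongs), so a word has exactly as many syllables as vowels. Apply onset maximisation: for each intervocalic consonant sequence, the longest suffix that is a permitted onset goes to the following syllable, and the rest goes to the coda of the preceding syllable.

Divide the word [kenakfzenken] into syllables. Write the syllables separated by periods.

ke.nakf.zen.ken

Vowels present: e, a, e, e; each is a nucleus, giving 4 syllables.
/e…a/ gap (V1→V2): /n/ → onset of the next syllable (single consonants are always licit onsets).
/a…e/ gap (V2→V3): /kfz/ — longest licit onset from the right is /z/, leaving /kf/ as coda.
/e…e/ gap (V3→V4): /nk/; trying suffixes from longest down, /k/ is the first permitted one, so coda /n/ | onset /k/.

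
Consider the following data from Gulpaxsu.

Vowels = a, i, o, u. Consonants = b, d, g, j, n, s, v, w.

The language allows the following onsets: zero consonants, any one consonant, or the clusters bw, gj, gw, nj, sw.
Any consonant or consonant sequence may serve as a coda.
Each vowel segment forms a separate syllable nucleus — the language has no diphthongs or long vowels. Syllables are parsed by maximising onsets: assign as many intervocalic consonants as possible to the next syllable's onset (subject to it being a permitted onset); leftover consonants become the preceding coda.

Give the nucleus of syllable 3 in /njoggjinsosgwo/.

Nuclei (vowels): o, i, o, o → 4 syllables.
The third nucleus (vowel 3 from the left) is /o/.

o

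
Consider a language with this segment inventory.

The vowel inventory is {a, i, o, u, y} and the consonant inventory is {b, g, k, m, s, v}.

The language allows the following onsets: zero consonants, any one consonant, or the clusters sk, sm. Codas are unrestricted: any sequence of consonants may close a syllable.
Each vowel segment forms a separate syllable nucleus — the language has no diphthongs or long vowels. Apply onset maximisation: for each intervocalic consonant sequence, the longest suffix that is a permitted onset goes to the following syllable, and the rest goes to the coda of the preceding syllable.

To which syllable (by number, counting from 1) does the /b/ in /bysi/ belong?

Vowels present: y, i; each is a nucleus, giving 2 syllables.
σ1/σ2 boundary: /s/ → onset of the next syllable (single consonants are always licit onsets).
Putting it together: by.si.
The /b/ is in the onset of syllable 1 (/by/).

1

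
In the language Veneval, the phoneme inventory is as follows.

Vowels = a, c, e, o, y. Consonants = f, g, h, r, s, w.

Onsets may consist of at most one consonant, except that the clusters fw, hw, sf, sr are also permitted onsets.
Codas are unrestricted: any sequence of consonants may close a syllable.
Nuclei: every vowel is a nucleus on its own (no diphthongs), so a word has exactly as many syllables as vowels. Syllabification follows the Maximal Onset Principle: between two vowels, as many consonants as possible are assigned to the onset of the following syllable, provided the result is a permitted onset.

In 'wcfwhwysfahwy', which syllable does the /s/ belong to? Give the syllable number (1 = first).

3

The vowels are c, y, a, y — 4 nuclei, so 4 syllables.
V1 /c/ – V2 /y/: cluster /fwhw/ — the longest permitted-onset suffix is /hw/; onset = /hw/, preceding coda = /fw/.
V2 /y/ – V3 /a/: /sf/ — entire cluster is a permitted onset → onset /sf/, coda ∅.
V3 /a/ – V4 /y/: cluster /hw/ — /hw/ is itself a permitted onset, so the whole cluster goes right; preceding coda = ∅.
Result: wcfw.hwy.sfa.hwy.
The /s/ is in the onset of syllable 3 (/sfa/).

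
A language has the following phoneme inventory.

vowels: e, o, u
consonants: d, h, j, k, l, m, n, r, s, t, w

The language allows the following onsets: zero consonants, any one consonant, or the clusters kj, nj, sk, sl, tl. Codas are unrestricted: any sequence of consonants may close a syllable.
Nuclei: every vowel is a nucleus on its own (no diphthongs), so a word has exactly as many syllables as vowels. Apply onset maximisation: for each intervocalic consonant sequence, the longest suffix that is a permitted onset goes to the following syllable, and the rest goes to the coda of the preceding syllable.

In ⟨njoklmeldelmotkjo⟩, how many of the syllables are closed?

Nuclei (vowels): o, e, e, o, o → 5 syllables.
Between /o/ (V1) and /e/ (V2): /klm/ — longest licit onset from the right is /m/, leaving /kl/ as coda.
Between /e/ (V2) and /e/ (V3): /ld/ — longest licit onset from the right is /d/, leaving /l/ as coda.
Between /e/ (V3) and /o/ (V4): /lm/ splits as /l/ + /m/ (/m/ is the longest suffix that is a licit onset).
Between /o/ (V4) and /o/ (V5): /tkj/ splits as /t/ + /kj/ (/kj/ is the longest suffix that is a licit onset).
Syllabification: njokl.mel.del.mot.kjo.
Classifying each syllable: /njokl/ (closed), /mel/ (closed), /del/ (closed), /mot/ (closed), /kjo/ (open).
Closed syllables: 4.

4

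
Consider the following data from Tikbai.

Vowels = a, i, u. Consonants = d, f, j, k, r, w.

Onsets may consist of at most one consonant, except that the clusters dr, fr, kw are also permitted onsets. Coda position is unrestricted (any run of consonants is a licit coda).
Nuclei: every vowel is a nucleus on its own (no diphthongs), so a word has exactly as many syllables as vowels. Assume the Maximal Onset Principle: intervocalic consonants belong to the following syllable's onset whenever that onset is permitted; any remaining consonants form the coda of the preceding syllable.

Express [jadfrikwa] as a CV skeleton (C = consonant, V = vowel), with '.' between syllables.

Nuclei (vowels): a, i, a → 3 syllables.
V1 /a/ – V2 /i/: /dfr/ — longest licit onset from the right is /fr/, leaving /d/ as coda.
V2 /i/ – V3 /a/: /kw/ is a licit onset in full, so it all attaches to the next syllable.
Result: jad.fri.kwa.
Mapping each syllable to C/V: /jad/ → CVC, /fri/ → CCV, /kwa/ → CCV.

CVC.CCV.CCV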